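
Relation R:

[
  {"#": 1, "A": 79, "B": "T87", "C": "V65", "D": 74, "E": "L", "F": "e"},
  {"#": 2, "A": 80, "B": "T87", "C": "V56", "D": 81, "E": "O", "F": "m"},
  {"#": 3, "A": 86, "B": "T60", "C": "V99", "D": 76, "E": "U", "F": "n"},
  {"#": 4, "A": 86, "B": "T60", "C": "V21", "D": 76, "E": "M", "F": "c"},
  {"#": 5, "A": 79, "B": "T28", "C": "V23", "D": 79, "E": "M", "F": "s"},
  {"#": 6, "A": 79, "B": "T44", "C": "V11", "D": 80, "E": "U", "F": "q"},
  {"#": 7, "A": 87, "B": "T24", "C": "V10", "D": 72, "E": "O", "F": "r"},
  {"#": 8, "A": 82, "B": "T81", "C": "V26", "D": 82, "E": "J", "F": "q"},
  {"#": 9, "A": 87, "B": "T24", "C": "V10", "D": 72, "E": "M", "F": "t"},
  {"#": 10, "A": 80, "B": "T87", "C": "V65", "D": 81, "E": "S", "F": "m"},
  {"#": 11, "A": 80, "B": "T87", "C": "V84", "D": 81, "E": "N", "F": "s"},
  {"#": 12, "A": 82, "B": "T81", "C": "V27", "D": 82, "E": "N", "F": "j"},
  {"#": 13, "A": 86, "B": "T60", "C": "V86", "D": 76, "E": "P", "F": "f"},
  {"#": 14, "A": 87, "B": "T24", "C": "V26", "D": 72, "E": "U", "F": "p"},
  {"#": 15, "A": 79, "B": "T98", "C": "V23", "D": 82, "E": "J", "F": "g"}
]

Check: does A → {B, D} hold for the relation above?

A=79: rows 1, 5, 6, 15 → {B,D} takes values {(T87, 74), (T28, 79), (T44, 80), (T98, 82)} — violation
A=80: rows 2, 10, 11 → {B,D} = (T87, 81), (T87, 81), (T87, 81) ✓
A=86: rows 3, 4, 13 → {B,D} = (T60, 76), (T60, 76), (T60, 76) ✓
A=87: rows 7, 9, 14 → {B,D} = (T24, 72), (T24, 72), (T24, 72) ✓
A=82: rows 8, 12 → {B,D} = (T81, 82), (T81, 82) ✓
Two rows agree on A but differ on {B, D}, so A → {B, D} does not hold.

No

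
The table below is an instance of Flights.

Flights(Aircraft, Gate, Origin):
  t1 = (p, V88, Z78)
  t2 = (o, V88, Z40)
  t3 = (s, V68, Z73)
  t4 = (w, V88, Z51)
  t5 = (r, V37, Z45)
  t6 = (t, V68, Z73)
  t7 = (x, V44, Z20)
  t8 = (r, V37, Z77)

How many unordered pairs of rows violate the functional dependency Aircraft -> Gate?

Aircraft=r: all 2 rows agree on Gate — 0 pairs.

0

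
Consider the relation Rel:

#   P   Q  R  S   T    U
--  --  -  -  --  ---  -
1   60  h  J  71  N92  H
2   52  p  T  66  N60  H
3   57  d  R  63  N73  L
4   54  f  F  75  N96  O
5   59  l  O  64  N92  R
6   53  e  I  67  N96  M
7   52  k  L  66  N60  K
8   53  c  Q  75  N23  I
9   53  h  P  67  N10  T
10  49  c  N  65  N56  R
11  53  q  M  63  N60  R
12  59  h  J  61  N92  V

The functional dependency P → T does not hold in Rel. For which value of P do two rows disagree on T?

P=60: row 1 → T = N92 ✓
P=52: rows 2, 7 → T = N60, N60 ✓
P=57: row 3 → T = N73 ✓
P=54: row 4 → T = N96 ✓
P=59: rows 5, 12 → T = N92, N92 ✓
P=53: rows 6, 8, 9, 11 → T takes values {N96, N23, N10, N60} — violation
P=49: row 10 → T = N56 ✓
The only P value with inconsistent T is P=53.

53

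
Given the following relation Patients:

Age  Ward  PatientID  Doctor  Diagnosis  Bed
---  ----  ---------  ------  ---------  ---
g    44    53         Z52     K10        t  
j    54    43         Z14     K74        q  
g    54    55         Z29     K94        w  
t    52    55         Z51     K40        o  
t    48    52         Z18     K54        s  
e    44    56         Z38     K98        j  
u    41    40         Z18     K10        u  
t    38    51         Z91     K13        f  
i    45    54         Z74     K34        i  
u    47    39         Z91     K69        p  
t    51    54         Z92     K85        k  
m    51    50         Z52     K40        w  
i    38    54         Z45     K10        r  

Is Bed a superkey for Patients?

No

Two distinct rows share Bed=w, so Bed does not determine every attribute — not a superkey.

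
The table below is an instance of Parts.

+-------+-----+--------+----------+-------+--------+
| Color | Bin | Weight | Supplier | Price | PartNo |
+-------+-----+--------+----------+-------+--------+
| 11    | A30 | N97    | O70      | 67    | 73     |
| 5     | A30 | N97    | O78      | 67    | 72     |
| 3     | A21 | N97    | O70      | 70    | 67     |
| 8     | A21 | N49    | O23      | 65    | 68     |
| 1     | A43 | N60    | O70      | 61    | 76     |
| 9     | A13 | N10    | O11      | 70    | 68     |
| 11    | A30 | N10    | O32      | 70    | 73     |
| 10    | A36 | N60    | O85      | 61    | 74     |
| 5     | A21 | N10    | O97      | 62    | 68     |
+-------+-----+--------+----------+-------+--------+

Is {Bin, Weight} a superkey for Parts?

Two distinct rows share (Bin=A30, Weight=N97), so {Bin, Weight} does not determine every attribute — not a superkey.

No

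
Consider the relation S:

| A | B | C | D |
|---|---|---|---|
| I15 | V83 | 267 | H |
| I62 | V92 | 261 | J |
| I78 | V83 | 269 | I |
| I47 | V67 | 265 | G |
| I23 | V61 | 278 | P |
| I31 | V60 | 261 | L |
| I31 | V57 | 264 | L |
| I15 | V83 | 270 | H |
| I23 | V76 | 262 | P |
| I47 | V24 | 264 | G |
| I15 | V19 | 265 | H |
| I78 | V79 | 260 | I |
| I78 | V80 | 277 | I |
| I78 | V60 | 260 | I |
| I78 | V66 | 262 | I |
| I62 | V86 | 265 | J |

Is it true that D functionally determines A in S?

Yes

D=H: 3 rows → A = I15, I15, I15 ✓
D=J: 2 rows → A = I62, I62 ✓
D=I: 5 rows → A = I78, I78, I78, I78, I78 ✓
D=G: 2 rows → A = I47, I47 ✓
D=P: 2 rows → A = I23, I23 ✓
D=L: 2 rows → A = I31, I31 ✓
Every D value is associated with a single A value, so D → A holds.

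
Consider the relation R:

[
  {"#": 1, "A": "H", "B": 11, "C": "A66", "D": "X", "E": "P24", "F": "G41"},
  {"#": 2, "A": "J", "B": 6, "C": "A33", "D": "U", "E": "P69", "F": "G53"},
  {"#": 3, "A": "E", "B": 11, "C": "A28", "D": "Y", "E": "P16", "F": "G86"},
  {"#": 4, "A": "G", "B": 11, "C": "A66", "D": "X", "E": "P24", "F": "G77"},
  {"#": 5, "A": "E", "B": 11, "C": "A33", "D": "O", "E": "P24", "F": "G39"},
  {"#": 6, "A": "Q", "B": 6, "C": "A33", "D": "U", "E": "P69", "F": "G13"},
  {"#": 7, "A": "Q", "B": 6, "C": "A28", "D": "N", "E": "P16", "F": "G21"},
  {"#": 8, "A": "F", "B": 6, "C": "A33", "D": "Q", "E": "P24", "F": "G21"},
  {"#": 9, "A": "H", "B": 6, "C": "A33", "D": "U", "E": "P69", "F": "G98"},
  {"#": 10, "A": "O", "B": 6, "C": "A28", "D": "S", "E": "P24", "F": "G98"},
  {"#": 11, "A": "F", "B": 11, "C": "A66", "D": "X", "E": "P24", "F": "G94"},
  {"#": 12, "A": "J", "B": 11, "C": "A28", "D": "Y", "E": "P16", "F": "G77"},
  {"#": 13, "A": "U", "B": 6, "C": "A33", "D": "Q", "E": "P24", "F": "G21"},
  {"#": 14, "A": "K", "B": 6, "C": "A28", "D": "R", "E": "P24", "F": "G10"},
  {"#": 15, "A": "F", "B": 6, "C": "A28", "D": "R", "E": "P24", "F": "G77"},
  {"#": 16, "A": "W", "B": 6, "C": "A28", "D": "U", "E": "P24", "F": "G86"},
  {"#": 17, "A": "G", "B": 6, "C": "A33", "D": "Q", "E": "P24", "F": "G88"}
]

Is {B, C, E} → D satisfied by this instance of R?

(B=11, C=A66, E=P24): rows 1, 4, 11 → D = X, X, X ✓
(B=6, C=A33, E=P69): rows 2, 6, 9 → D = U, U, U ✓
(B=11, C=A28, E=P16): rows 3, 12 → D = Y, Y ✓
(B=11, C=A33, E=P24): row 5 → D = O ✓
(B=6, C=A28, E=P16): row 7 → D = N ✓
(B=6, C=A33, E=P24): rows 8, 13, 17 → D = Q, Q, Q ✓
(B=6, C=A28, E=P24): rows 10, 14, 15, 16 → D takes values {S, R, U} — violation
Two rows agree on {B, C, E} but differ on D, so {B, C, E} → D does not hold.

No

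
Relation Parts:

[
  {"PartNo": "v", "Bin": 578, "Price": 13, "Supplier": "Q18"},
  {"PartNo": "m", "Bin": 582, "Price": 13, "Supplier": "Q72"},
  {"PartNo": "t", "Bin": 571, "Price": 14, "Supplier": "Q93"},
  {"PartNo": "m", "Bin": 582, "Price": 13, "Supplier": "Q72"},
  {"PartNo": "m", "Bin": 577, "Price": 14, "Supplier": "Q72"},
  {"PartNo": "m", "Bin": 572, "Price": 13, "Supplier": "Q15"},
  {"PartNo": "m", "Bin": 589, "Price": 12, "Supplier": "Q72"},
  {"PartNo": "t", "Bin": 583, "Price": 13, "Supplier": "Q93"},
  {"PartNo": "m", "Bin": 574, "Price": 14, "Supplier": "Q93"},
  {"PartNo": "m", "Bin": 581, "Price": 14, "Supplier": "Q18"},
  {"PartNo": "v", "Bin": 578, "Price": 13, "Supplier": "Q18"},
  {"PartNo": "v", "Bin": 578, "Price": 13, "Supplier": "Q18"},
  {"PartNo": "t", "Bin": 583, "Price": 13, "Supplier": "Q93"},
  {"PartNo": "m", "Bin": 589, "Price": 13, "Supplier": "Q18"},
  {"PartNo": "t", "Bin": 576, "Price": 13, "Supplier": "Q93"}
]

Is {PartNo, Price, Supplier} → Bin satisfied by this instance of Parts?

No

(PartNo=v, Price=13, Supplier=Q18): 3 rows → Bin = 578, 578, 578 ✓
(PartNo=m, Price=13, Supplier=Q72): 2 rows → Bin = 582, 582 ✓
(PartNo=t, Price=14, Supplier=Q93): 1 row → Bin = 571 ✓
(PartNo=m, Price=14, Supplier=Q72): 1 row → Bin = 577 ✓
(PartNo=m, Price=13, Supplier=Q15): 1 row → Bin = 572 ✓
(PartNo=m, Price=12, Supplier=Q72): 1 row → Bin = 589 ✓
(PartNo=t, Price=13, Supplier=Q93): 3 rows → Bin takes values {583, 576} — violation
(PartNo=m, Price=14, Supplier=Q93): 1 row → Bin = 574 ✓
(PartNo=m, Price=14, Supplier=Q18): 1 row → Bin = 581 ✓
(PartNo=m, Price=13, Supplier=Q18): 1 row → Bin = 589 ✓
Two rows agree on {PartNo, Price, Supplier} but differ on Bin, so {PartNo, Price, Supplier} → Bin does not hold.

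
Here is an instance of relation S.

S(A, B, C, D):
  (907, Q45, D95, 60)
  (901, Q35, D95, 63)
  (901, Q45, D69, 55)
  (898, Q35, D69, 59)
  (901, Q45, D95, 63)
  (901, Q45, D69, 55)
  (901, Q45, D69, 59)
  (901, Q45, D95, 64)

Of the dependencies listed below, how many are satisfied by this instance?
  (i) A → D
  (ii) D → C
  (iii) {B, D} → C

(i) A → D: A=901: 6 rows → D takes values {63, 55, 59, 64} — violation — fails.
(ii) D → C: every LHS value maps to a single RHS value — holds.
(iii) {B, D} → C: every LHS value maps to a single RHS value — holds.
2 of the 3 dependencies hold.

2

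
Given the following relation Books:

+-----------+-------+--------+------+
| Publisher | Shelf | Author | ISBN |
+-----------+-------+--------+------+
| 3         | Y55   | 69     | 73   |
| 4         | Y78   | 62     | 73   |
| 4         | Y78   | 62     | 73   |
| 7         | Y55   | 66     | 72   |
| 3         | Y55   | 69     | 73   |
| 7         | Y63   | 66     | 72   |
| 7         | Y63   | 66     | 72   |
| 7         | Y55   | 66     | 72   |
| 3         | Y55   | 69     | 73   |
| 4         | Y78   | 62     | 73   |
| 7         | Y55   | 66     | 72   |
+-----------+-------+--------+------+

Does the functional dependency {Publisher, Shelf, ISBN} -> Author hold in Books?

Yes

(Publisher=3, Shelf=Y55, ISBN=73): 3 rows → Author = 69, 69, 69 ✓
(Publisher=4, Shelf=Y78, ISBN=73): 3 rows → Author = 62, 62, 62 ✓
(Publisher=7, Shelf=Y55, ISBN=72): 3 rows → Author = 66, 66, 66 ✓
(Publisher=7, Shelf=Y63, ISBN=72): 2 rows → Author = 66, 66 ✓
Every {Publisher, Shelf, ISBN} value is associated with a single Author value, so {Publisher, Shelf, ISBN} -> Author holds.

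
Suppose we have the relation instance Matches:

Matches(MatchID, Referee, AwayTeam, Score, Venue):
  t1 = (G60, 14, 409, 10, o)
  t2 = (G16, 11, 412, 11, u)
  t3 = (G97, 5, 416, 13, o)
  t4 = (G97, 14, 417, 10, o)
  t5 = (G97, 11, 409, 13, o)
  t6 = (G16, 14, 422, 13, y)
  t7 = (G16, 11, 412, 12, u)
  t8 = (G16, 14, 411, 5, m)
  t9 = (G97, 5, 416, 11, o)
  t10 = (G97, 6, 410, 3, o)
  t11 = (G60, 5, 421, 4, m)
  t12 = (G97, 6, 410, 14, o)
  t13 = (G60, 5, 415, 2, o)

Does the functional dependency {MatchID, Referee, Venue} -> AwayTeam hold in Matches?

Yes

(MatchID=G60, Referee=14, Venue=o): row 1 → AwayTeam = 409 ✓
(MatchID=G16, Referee=11, Venue=u): rows 2, 7 → AwayTeam = 412, 412 ✓
(MatchID=G97, Referee=5, Venue=o): rows 3, 9 → AwayTeam = 416, 416 ✓
(MatchID=G97, Referee=14, Venue=o): row 4 → AwayTeam = 417 ✓
(MatchID=G97, Referee=11, Venue=o): row 5 → AwayTeam = 409 ✓
(MatchID=G16, Referee=14, Venue=y): row 6 → AwayTeam = 422 ✓
(MatchID=G16, Referee=14, Venue=m): row 8 → AwayTeam = 411 ✓
(MatchID=G97, Referee=6, Venue=o): rows 10, 12 → AwayTeam = 410, 410 ✓
(MatchID=G60, Referee=5, Venue=m): row 11 → AwayTeam = 421 ✓
(MatchID=G60, Referee=5, Venue=o): row 13 → AwayTeam = 415 ✓
Every {MatchID, Referee, Venue} value is associated with a single AwayTeam value, so {MatchID, Referee, Venue} -> AwayTeam holds.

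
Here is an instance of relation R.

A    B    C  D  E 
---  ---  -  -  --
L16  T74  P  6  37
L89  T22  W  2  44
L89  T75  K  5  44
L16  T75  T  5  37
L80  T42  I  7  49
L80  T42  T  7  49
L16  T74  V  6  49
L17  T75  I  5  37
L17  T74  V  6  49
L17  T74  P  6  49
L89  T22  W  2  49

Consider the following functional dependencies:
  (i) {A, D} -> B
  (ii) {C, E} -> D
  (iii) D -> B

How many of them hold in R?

(i) {A, D} -> B: every LHS value maps to a single RHS value — holds.
(ii) {C, E} -> D: every LHS value maps to a single RHS value — holds.
(iii) D -> B: every LHS value maps to a single RHS value — holds.
3 of the 3 dependencies hold.

3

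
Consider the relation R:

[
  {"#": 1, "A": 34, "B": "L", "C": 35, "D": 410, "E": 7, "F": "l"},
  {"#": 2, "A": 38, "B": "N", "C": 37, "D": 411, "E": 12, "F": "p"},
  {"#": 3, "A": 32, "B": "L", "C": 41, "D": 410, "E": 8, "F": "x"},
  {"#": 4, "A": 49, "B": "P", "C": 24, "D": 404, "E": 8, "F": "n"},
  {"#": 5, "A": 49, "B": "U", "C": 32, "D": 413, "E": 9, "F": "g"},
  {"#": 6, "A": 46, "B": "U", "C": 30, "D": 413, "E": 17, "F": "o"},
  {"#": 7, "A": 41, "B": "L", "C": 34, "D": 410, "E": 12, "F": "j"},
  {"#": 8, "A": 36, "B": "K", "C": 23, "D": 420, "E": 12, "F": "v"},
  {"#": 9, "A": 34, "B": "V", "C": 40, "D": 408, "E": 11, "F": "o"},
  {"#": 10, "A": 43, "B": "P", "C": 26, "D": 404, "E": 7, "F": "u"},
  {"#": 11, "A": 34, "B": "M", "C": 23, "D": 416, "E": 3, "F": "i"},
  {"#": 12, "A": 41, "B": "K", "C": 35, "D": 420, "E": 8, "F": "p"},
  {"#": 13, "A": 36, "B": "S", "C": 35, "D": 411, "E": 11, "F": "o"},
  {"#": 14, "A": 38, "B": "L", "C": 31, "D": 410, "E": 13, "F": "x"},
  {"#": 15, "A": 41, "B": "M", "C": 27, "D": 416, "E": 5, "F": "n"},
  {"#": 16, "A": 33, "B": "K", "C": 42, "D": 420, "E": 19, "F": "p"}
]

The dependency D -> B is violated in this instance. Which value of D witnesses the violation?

411

D=410: rows 1, 3, 7, 14 → B = L, L, L, L ✓
D=411: rows 2, 13 → B takes values {N, S} — violation
D=404: rows 4, 10 → B = P, P ✓
D=413: rows 5, 6 → B = U, U ✓
D=420: rows 8, 12, 16 → B = K, K, K ✓
D=408: row 9 → B = V ✓
D=416: rows 11, 15 → B = M, M ✓
The only D value with inconsistent B is D=411.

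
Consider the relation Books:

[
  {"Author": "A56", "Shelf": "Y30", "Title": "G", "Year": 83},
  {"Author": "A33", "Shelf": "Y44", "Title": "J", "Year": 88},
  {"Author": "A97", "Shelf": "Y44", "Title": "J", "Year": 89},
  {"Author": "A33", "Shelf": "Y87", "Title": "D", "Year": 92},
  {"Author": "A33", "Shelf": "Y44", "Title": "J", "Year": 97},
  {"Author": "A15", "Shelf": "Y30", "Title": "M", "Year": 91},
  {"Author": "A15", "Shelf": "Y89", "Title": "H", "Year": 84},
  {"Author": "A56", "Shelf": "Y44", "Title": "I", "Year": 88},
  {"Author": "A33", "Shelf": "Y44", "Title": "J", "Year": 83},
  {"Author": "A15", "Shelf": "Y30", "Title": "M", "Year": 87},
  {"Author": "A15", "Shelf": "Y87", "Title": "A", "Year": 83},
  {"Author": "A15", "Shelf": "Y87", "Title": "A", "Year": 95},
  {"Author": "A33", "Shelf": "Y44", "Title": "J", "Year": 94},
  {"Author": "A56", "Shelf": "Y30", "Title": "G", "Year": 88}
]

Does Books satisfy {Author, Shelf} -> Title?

Yes

(Author=A56, Shelf=Y30): 2 rows → Title = G, G ✓
(Author=A33, Shelf=Y44): 4 rows → Title = J, J, J, J ✓
(Author=A97, Shelf=Y44): 1 row → Title = J ✓
(Author=A33, Shelf=Y87): 1 row → Title = D ✓
(Author=A15, Shelf=Y30): 2 rows → Title = M, M ✓
(Author=A15, Shelf=Y89): 1 row → Title = H ✓
(Author=A56, Shelf=Y44): 1 row → Title = I ✓
(Author=A15, Shelf=Y87): 2 rows → Title = A, A ✓
Every {Author, Shelf} value is associated with a single Title value, so {Author, Shelf} -> Title holds.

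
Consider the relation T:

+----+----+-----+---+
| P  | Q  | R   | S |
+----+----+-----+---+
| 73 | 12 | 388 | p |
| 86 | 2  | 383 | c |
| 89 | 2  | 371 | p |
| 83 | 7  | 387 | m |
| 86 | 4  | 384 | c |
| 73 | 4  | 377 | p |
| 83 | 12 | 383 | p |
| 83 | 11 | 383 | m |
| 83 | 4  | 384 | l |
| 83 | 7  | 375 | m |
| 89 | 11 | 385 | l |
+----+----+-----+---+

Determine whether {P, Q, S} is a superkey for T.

No

Two distinct rows share (P=83, Q=7, S=m), so {P, Q, S} does not determine every attribute — not a superkey.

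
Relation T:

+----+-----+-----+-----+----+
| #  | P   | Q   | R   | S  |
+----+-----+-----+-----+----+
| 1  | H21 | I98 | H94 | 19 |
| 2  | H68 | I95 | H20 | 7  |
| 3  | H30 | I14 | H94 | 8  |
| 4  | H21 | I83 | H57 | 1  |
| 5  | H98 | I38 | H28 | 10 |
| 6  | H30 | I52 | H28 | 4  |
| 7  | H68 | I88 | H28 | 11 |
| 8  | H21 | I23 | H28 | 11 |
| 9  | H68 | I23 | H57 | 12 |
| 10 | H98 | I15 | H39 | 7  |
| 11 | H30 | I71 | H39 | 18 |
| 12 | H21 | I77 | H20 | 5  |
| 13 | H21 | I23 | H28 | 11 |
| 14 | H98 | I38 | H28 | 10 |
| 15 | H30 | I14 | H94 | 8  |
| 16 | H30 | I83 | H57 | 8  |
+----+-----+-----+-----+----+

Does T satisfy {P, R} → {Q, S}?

(P=H21, R=H94): row 1 → {Q,S} = (I98, 19) ✓
(P=H68, R=H20): row 2 → {Q,S} = (I95, 7) ✓
(P=H30, R=H94): rows 3, 15 → {Q,S} = (I14, 8), (I14, 8) ✓
(P=H21, R=H57): row 4 → {Q,S} = (I83, 1) ✓
(P=H98, R=H28): rows 5, 14 → {Q,S} = (I38, 10), (I38, 10) ✓
(P=H30, R=H28): row 6 → {Q,S} = (I52, 4) ✓
(P=H68, R=H28): row 7 → {Q,S} = (I88, 11) ✓
(P=H21, R=H28): rows 8, 13 → {Q,S} = (I23, 11), (I23, 11) ✓
(P=H68, R=H57): row 9 → {Q,S} = (I23, 12) ✓
(P=H98, R=H39): row 10 → {Q,S} = (I15, 7) ✓
(P=H30, R=H39): row 11 → {Q,S} = (I71, 18) ✓
(P=H21, R=H20): row 12 → {Q,S} = (I77, 5) ✓
(P=H30, R=H57): row 16 → {Q,S} = (I83, 8) ✓
Every {P, R} value is associated with a single {Q, S} value, so {P, R} → {Q, S} holds.

Yes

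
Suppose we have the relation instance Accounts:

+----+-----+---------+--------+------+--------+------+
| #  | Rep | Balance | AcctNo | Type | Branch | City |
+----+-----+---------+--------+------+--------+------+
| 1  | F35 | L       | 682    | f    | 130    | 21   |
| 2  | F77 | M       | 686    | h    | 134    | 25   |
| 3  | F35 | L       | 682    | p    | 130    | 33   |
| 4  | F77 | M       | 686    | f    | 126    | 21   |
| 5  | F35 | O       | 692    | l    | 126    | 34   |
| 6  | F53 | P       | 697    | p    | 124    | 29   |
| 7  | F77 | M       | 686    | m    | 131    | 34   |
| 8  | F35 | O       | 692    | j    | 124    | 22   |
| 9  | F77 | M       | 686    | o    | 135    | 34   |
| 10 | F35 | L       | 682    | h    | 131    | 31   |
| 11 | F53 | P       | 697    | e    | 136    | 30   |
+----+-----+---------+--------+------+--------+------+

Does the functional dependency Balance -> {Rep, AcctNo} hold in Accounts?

Balance=L: rows 1, 3, 10 → {Rep,AcctNo} = (F35, 682), (F35, 682), (F35, 682) ✓
Balance=M: rows 2, 4, 7, 9 → {Rep,AcctNo} = (F77, 686), (F77, 686), (F77, 686), (F77, 686) ✓
Balance=O: rows 5, 8 → {Rep,AcctNo} = (F35, 692), (F35, 692) ✓
Balance=P: rows 6, 11 → {Rep,AcctNo} = (F53, 697), (F53, 697) ✓
Every Balance value is associated with a single {Rep, AcctNo} value, so Balance -> {Rep, AcctNo} holds.

Yes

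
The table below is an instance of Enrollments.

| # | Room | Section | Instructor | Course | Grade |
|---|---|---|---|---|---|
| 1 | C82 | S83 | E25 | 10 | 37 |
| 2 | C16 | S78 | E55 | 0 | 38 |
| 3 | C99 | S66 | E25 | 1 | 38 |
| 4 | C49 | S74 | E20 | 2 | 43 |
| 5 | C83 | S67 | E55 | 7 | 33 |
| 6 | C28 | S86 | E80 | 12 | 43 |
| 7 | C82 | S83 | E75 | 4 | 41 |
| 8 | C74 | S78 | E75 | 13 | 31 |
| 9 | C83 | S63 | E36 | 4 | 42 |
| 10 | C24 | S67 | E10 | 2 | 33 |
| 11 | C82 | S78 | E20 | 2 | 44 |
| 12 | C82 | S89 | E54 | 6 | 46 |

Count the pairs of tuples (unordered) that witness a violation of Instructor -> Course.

Instructor=E25: violating pairs (1,3) — 1 pair.
Instructor=E55: violating pairs (2,5) — 1 pair.
Instructor=E20: all 2 rows agree on Course — 0 pairs.
Instructor=E75: violating pairs (7,8) — 1 pair.

3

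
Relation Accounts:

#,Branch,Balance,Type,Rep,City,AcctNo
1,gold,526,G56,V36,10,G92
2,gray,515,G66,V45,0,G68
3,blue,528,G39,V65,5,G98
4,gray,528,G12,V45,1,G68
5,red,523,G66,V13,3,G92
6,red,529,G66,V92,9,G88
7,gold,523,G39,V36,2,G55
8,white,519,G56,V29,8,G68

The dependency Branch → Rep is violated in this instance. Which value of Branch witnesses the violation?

Branch=gold: rows 1, 7 → Rep = V36, V36 ✓
Branch=gray: rows 2, 4 → Rep = V45, V45 ✓
Branch=blue: row 3 → Rep = V65 ✓
Branch=red: rows 5, 6 → Rep takes values {V13, V92} — violation
Branch=white: row 8 → Rep = V29 ✓
The only Branch value with inconsistent Rep is Branch=red.

red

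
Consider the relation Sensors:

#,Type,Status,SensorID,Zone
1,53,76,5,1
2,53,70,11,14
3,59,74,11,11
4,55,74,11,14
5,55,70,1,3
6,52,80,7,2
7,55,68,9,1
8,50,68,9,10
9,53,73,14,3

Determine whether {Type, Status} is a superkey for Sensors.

Yes

All 9 rows have distinct {Type, Status} values, so {Type, Status} → (all attributes) holds and {Type, Status} is a superkey.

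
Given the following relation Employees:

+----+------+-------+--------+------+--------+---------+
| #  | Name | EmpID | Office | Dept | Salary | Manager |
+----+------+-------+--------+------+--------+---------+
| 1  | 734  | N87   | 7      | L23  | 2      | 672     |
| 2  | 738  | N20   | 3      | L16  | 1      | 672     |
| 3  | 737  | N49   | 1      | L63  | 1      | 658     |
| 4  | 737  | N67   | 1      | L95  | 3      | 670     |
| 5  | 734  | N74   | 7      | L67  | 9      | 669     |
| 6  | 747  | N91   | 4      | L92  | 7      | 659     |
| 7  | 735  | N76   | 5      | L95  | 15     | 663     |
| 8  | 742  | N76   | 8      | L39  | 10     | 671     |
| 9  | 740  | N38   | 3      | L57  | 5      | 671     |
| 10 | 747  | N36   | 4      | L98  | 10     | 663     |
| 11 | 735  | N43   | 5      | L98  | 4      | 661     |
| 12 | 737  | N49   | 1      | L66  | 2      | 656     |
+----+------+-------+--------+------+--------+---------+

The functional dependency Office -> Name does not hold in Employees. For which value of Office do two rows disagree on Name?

3

Office=7: rows 1, 5 → Name = 734, 734 ✓
Office=3: rows 2, 9 → Name takes values {738, 740} — violation
Office=1: rows 3, 4, 12 → Name = 737, 737, 737 ✓
Office=4: rows 6, 10 → Name = 747, 747 ✓
Office=5: rows 7, 11 → Name = 735, 735 ✓
Office=8: row 8 → Name = 742 ✓
The only Office value with inconsistent Name is Office=3.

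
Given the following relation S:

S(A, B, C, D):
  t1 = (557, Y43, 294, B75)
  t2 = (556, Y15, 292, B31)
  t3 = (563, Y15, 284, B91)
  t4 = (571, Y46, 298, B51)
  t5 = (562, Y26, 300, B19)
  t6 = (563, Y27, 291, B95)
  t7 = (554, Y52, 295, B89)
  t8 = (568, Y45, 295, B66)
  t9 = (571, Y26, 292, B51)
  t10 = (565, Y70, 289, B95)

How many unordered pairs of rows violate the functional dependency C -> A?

2

C=292: violating pairs (2,9) — 1 pair.
C=295: violating pairs (7,8) — 1 pair.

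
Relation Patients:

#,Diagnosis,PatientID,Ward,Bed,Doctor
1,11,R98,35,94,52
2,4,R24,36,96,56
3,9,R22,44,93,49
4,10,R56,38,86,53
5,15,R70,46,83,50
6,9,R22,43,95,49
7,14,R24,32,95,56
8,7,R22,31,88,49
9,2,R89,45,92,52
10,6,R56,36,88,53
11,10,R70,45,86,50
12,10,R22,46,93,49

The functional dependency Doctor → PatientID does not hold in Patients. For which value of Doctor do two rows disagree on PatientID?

Doctor=52: rows 1, 9 → PatientID takes values {R98, R89} — violation
Doctor=56: rows 2, 7 → PatientID = R24, R24 ✓
Doctor=49: rows 3, 6, 8, 12 → PatientID = R22, R22, R22, R22 ✓
Doctor=53: rows 4, 10 → PatientID = R56, R56 ✓
Doctor=50: rows 5, 11 → PatientID = R70, R70 ✓
The only Doctor value with inconsistent PatientID is Doctor=52.

52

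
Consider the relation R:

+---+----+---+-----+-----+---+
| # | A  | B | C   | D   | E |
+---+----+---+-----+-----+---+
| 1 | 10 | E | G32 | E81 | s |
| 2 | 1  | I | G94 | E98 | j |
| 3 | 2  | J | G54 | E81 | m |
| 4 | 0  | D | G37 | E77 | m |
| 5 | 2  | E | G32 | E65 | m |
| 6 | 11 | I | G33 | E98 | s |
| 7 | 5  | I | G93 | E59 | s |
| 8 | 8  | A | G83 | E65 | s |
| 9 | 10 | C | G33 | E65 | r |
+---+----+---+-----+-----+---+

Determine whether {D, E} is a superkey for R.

All 9 rows have distinct {D, E} values, so {D, E} → (all attributes) holds and {D, E} is a superkey.

Yes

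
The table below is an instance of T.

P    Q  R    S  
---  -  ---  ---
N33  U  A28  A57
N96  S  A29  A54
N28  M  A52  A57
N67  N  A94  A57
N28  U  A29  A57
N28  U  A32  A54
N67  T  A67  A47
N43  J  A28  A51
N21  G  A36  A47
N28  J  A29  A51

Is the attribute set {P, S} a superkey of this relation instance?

No

Two distinct rows share (P=N28, S=A57), so {P, S} does not determine every attribute — not a superkey.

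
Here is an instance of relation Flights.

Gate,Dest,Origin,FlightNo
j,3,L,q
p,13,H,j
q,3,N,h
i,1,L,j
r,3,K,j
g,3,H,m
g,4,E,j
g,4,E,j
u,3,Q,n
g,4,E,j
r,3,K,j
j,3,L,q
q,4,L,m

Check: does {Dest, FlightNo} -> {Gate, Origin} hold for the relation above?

(Dest=3, FlightNo=q): 2 rows → {Gate,Origin} = (j, L), (j, L) ✓
(Dest=13, FlightNo=j): 1 row → {Gate,Origin} = (p, H) ✓
(Dest=3, FlightNo=h): 1 row → {Gate,Origin} = (q, N) ✓
(Dest=1, FlightNo=j): 1 row → {Gate,Origin} = (i, L) ✓
(Dest=3, FlightNo=j): 2 rows → {Gate,Origin} = (r, K), (r, K) ✓
(Dest=3, FlightNo=m): 1 row → {Gate,Origin} = (g, H) ✓
(Dest=4, FlightNo=j): 3 rows → {Gate,Origin} = (g, E), (g, E), (g, E) ✓
(Dest=3, FlightNo=n): 1 row → {Gate,Origin} = (u, Q) ✓
(Dest=4, FlightNo=m): 1 row → {Gate,Origin} = (q, L) ✓
Every {Dest, FlightNo} value is associated with a single {Gate, Origin} value, so {Dest, FlightNo} -> {Gate, Origin} holds.

Yes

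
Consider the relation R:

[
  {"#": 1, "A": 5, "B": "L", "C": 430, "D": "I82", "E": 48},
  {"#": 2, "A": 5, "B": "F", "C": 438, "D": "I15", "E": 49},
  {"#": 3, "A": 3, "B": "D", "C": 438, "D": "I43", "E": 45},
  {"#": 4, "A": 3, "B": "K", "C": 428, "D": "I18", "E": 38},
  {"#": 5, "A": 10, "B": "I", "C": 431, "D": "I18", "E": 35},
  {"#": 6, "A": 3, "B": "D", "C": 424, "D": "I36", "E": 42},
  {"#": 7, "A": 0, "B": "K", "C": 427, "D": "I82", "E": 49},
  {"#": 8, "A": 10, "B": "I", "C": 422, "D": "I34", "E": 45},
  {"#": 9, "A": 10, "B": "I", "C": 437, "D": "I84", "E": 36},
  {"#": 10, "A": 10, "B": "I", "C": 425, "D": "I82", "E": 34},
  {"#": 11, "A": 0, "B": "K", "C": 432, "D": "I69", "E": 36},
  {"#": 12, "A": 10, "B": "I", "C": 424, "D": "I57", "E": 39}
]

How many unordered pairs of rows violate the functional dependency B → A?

B=D: all 2 rows agree on A — 0 pairs.
B=K: violating pairs (4,7), (4,11) — 2 pairs.
B=I: all 5 rows agree on A — 0 pairs.

2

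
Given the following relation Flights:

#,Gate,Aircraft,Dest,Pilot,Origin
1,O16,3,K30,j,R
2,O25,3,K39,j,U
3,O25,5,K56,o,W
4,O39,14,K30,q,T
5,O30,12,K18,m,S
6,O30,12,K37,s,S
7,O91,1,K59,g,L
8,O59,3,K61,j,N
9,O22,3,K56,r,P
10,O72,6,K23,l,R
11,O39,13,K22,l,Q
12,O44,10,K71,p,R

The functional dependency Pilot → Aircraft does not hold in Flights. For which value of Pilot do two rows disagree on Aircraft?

l

Pilot=j: rows 1, 2, 8 → Aircraft = 3, 3, 3 ✓
Pilot=o: row 3 → Aircraft = 5 ✓
Pilot=q: row 4 → Aircraft = 14 ✓
Pilot=m: row 5 → Aircraft = 12 ✓
Pilot=s: row 6 → Aircraft = 12 ✓
Pilot=g: row 7 → Aircraft = 1 ✓
Pilot=r: row 9 → Aircraft = 3 ✓
Pilot=l: rows 10, 11 → Aircraft takes values {6, 13} — violation
Pilot=p: row 12 → Aircraft = 10 ✓
The only Pilot value with inconsistent Aircraft is Pilot=l.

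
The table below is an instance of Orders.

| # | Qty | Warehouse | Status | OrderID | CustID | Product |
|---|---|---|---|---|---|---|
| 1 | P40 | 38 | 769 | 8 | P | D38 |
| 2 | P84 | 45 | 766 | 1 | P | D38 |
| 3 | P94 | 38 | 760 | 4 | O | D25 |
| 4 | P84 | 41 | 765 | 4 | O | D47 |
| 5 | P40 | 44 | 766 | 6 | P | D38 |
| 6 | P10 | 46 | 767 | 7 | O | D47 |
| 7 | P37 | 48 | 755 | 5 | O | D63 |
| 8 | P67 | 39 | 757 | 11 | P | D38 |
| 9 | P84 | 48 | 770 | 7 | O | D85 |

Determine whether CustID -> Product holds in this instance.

CustID=P: rows 1, 2, 5, 8 → Product = D38, D38, D38, D38 ✓
CustID=O: rows 3, 4, 6, 7, 9 → Product takes values {D25, D47, D63, D85} — violation
Two rows agree on CustID but differ on Product, so CustID -> Product does not hold.

No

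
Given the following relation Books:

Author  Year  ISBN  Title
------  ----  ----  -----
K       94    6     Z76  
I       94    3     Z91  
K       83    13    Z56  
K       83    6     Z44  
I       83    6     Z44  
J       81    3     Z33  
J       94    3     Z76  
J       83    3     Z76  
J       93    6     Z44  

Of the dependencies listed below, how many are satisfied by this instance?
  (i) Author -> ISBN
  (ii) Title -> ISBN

0

(i) Author -> ISBN: Author=K: 3 rows → ISBN takes values {6, 13} — violation; Author=I: 2 rows → ISBN takes values {3, 6} — violation; Author=J: 4 rows → ISBN takes values {3, 6} — violation — fails.
(ii) Title -> ISBN: Title=Z76: 3 rows → ISBN takes values {6, 3} — violation — fails.
None of the 2 dependencies hold.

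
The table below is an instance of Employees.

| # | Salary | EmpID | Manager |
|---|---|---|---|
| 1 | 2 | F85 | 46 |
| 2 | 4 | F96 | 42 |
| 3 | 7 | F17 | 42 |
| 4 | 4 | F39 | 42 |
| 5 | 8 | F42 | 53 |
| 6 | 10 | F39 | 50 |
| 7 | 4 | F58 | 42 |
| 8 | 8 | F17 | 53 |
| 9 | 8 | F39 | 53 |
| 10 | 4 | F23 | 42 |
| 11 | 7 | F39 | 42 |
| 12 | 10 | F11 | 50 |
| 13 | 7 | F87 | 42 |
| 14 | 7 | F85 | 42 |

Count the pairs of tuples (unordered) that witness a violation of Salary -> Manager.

0

Salary=4: all 4 rows agree on Manager — 0 pairs.
Salary=7: all 4 rows agree on Manager — 0 pairs.
Salary=8: all 3 rows agree on Manager — 0 pairs.
Salary=10: all 2 rows agree on Manager — 0 pairs.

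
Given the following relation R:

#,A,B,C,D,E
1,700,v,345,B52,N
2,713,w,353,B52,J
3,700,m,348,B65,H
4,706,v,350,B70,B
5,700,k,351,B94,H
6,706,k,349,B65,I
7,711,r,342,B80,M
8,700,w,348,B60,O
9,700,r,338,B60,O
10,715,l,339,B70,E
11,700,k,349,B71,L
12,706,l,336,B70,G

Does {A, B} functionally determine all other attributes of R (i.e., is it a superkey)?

No

Rows 5 and 11 have the same {A, B} value (A=700, B=k) but are distinct tuples, so {A, B} does not determine every attribute — not a superkey.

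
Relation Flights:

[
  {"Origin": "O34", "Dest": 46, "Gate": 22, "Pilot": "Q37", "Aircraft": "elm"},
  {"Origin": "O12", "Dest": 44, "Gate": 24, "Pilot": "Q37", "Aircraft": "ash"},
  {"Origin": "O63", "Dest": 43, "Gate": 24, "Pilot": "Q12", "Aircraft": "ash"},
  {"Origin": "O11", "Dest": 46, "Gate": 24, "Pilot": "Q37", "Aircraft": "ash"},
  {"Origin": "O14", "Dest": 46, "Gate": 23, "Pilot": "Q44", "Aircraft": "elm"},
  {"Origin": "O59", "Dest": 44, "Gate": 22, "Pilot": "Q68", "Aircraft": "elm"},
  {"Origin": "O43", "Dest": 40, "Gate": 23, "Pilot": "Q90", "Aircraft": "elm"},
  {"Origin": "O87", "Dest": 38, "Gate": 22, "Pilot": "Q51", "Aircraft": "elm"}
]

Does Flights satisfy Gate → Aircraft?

Yes

Gate=22: 3 rows → Aircraft = elm, elm, elm ✓
Gate=24: 3 rows → Aircraft = ash, ash, ash ✓
Gate=23: 2 rows → Aircraft = elm, elm ✓
Every Gate value is associated with a single Aircraft value, so Gate → Aircraft holds.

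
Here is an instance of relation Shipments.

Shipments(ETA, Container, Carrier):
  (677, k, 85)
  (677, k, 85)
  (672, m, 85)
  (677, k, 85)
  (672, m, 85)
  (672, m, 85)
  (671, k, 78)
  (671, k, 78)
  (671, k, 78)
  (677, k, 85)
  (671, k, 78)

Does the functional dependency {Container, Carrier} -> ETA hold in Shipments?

Yes

(Container=k, Carrier=85): 4 rows → ETA = 677, 677, 677, 677 ✓
(Container=m, Carrier=85): 3 rows → ETA = 672, 672, 672 ✓
(Container=k, Carrier=78): 4 rows → ETA = 671, 671, 671, 671 ✓
Every {Container, Carrier} value is associated with a single ETA value, so {Container, Carrier} -> ETA holds.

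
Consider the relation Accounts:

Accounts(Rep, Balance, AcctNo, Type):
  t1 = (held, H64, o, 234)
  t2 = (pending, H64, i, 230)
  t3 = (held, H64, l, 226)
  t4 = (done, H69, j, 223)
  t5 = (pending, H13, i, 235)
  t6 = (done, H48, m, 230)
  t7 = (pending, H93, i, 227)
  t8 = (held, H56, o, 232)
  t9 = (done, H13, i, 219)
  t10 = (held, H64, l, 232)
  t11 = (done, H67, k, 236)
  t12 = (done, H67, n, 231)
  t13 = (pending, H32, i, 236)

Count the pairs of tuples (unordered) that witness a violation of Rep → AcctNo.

Rep=held: violating pairs (1,3), (1,10), (3,8), (8,10) — 4 pairs.
Rep=pending: all 4 rows agree on AcctNo — 0 pairs.
Rep=done: violating pairs (4,6), (4,9), (4,11), (4,12), (6,9), (6,11), (6,12), (9,11), (9,12), (11,12) — 10 pairs.

14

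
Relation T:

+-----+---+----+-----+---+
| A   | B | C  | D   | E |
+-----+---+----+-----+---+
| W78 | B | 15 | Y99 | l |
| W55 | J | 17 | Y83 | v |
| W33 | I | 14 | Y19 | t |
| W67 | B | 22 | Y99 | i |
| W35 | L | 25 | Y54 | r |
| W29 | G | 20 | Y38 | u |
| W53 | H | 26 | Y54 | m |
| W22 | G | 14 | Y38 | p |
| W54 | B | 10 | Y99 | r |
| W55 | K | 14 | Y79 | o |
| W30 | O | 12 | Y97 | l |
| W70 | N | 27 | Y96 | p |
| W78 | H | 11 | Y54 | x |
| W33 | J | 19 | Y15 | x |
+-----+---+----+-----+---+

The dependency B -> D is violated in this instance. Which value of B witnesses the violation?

J

B=B: 3 rows → D = Y99, Y99, Y99 ✓
B=J: 2 rows → D takes values {Y83, Y15} — violation
B=I: 1 row → D = Y19 ✓
B=L: 1 row → D = Y54 ✓
B=G: 2 rows → D = Y38, Y38 ✓
B=H: 2 rows → D = Y54, Y54 ✓
B=K: 1 row → D = Y79 ✓
B=O: 1 row → D = Y97 ✓
B=N: 1 row → D = Y96 ✓
The only B value with inconsistent D is B=J.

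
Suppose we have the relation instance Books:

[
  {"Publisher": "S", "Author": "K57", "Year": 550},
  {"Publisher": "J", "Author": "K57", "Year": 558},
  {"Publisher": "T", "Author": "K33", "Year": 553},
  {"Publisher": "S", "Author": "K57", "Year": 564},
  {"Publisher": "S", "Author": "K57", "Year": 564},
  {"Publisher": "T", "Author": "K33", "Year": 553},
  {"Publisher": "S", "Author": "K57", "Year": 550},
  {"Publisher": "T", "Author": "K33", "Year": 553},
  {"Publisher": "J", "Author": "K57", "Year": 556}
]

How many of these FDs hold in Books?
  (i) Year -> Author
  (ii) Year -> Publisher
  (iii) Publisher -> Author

(i) Year -> Author: every LHS value maps to a single RHS value — holds.
(ii) Year -> Publisher: every LHS value maps to a single RHS value — holds.
(iii) Publisher -> Author: every LHS value maps to a single RHS value — holds.
3 of the 3 dependencies hold.

3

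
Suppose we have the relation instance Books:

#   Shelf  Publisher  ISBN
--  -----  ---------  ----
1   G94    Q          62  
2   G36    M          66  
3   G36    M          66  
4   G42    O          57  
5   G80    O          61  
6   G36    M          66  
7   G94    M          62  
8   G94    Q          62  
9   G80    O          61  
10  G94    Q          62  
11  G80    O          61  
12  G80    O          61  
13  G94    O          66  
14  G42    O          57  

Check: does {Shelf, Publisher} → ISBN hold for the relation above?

Yes

(Shelf=G94, Publisher=Q): rows 1, 8, 10 → ISBN = 62, 62, 62 ✓
(Shelf=G36, Publisher=M): rows 2, 3, 6 → ISBN = 66, 66, 66 ✓
(Shelf=G42, Publisher=O): rows 4, 14 → ISBN = 57, 57 ✓
(Shelf=G80, Publisher=O): rows 5, 9, 11, 12 → ISBN = 61, 61, 61, 61 ✓
(Shelf=G94, Publisher=M): row 7 → ISBN = 62 ✓
(Shelf=G94, Publisher=O): row 13 → ISBN = 66 ✓
Every {Shelf, Publisher} value is associated with a single ISBN value, so {Shelf, Publisher} → ISBN holds.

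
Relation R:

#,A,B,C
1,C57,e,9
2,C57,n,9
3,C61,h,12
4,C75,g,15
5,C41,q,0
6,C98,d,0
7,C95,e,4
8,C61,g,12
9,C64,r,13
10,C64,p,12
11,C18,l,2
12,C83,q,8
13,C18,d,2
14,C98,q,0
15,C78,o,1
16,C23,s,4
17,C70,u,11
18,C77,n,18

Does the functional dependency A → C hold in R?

No

A=C57: rows 1, 2 → C = 9, 9 ✓
A=C61: rows 3, 8 → C = 12, 12 ✓
A=C75: row 4 → C = 15 ✓
A=C41: row 5 → C = 0 ✓
A=C98: rows 6, 14 → C = 0, 0 ✓
A=C95: row 7 → C = 4 ✓
A=C64: rows 9, 10 → C takes values {13, 12} — violation
A=C18: rows 11, 13 → C = 2, 2 ✓
A=C83: row 12 → C = 8 ✓
A=C78: row 15 → C = 1 ✓
A=C23: row 16 → C = 4 ✓
A=C70: row 17 → C = 11 ✓
A=C77: row 18 → C = 18 ✓
Two rows agree on A but differ on C, so A → C does not hold.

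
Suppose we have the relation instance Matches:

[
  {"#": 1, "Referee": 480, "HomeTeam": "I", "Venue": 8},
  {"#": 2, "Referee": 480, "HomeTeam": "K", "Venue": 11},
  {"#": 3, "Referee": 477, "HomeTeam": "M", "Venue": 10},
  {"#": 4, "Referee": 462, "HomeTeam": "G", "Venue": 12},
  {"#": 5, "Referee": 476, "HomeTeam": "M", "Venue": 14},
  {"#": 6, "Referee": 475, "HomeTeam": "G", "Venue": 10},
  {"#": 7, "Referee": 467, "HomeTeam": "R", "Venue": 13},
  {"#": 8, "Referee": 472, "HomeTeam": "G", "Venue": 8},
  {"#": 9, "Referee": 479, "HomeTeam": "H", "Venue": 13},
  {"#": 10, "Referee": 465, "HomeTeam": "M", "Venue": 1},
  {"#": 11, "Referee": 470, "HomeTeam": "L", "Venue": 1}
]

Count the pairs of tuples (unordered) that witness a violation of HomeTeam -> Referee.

6

HomeTeam=M: violating pairs (3,5), (3,10), (5,10) — 3 pairs.
HomeTeam=G: violating pairs (4,6), (4,8), (6,8) — 3 pairs.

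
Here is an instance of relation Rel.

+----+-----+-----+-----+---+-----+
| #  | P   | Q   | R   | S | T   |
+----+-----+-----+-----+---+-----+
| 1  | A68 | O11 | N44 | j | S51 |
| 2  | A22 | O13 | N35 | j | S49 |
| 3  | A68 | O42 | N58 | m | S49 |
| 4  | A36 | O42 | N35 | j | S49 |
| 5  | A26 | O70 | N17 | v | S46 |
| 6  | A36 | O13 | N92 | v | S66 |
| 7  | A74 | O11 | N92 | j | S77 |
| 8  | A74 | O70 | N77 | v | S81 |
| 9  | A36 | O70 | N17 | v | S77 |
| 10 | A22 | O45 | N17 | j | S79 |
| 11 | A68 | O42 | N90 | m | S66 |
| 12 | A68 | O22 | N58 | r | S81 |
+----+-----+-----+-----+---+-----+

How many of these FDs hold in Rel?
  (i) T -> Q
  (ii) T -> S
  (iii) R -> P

(i) T -> Q: T=S49: rows 2, 3, 4 → Q takes values {O13, O42} — violation; T=S66: rows 6, 11 → Q takes values {O13, O42} — violation; T=S77: rows 7, 9 → Q takes values {O11, O70} — violation; T=S81: rows 8, 12 → Q takes values {O70, O22} — violation — fails.
(ii) T -> S: T=S49: rows 2, 3, 4 → S takes values {j, m} — violation; T=S66: rows 6, 11 → S takes values {v, m} — violation; T=S77: rows 7, 9 → S takes values {j, v} — violation; T=S81: rows 8, 12 → S takes values {v, r} — violation — fails.
(iii) R -> P: R=N35: rows 2, 4 → P takes values {A22, A36} — violation; R=N17: rows 5, 9, 10 → P takes values {A26, A36, A22} — violation; R=N92: rows 6, 7 → P takes values {A36, A74} — violation — fails.
None of the 3 dependencies hold.

0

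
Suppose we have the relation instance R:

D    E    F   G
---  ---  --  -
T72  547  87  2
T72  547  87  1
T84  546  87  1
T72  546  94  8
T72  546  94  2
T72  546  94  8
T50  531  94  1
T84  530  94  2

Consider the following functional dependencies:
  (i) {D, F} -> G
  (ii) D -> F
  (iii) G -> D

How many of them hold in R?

0

(i) {D, F} -> G: (D=T72, F=87): 2 rows → G takes values {2, 1} — violation; (D=T72, F=94): 3 rows → G takes values {8, 2} — violation — fails.
(ii) D -> F: D=T72: 5 rows → F takes values {87, 94} — violation; D=T84: 2 rows → F takes values {87, 94} — violation — fails.
(iii) G -> D: G=2: 3 rows → D takes values {T72, T84} — violation; G=1: 3 rows → D takes values {T72, T84, T50} — violation — fails.
None of the 3 dependencies hold.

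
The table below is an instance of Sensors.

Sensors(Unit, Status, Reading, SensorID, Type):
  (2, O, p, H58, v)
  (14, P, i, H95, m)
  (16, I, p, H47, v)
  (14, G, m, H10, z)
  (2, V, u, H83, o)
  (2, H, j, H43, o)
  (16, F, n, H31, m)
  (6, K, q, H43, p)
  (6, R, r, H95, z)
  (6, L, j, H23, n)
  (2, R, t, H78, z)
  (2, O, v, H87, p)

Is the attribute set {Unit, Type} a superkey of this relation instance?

No

Two distinct rows share (Unit=2, Type=o), so {Unit, Type} does not determine every attribute — not a superkey.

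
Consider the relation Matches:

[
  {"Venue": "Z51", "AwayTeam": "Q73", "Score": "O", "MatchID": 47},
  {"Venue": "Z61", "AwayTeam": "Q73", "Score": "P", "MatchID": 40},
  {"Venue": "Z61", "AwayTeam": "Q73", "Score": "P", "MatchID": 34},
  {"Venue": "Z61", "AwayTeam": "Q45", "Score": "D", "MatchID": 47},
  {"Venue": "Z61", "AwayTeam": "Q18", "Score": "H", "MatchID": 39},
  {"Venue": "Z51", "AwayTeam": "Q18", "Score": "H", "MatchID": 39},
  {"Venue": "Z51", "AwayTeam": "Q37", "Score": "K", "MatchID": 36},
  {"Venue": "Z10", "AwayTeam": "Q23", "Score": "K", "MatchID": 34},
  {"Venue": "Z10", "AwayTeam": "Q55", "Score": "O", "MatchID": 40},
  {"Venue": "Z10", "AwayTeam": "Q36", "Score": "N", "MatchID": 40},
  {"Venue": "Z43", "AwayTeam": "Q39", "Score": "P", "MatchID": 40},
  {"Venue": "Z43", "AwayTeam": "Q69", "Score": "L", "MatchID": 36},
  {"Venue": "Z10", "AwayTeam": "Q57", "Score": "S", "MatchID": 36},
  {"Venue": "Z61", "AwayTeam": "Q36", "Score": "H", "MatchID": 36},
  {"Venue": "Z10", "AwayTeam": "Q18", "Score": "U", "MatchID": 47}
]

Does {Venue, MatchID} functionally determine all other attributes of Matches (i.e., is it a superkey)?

No

Two distinct rows share (Venue=Z10, MatchID=40), so {Venue, MatchID} does not determine every attribute — not a superkey.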